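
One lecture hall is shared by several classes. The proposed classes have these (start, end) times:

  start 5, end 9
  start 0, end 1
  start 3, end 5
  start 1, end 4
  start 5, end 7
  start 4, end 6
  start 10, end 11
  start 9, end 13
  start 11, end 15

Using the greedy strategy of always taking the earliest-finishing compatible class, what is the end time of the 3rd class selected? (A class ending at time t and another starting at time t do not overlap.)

6

Sorted by end: (0,1)  (1,4)  (3,5)  (4,6)  (5,7)  (5,9)  (10,11)  (9,13)  (11,15)
take (0,1); take (1,4); take (4,6); take (10,11); take (11,15).
Selected: (0,1) (1,4) (4,6) (10,11) (11,15)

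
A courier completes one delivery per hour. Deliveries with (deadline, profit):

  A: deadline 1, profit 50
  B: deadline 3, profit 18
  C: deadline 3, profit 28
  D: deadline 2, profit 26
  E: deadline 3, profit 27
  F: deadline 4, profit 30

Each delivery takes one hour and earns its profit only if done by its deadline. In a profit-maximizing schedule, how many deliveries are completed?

4

Take jobs in profit order; each goes to the latest open slot no later than its deadline.
By profit: A(d1,50), F(d4,30), C(d3,28), E(d3,27), D(d2,26), B(d3,18)
A→slot 1; F→slot 4; C→slot 3; E→slot 2; D skipped; B skipped.
4 of 6 scheduled.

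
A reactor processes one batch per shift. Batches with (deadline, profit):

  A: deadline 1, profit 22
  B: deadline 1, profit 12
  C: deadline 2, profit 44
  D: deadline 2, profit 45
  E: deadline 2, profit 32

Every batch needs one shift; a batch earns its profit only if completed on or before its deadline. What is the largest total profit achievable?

89

Take jobs in profit order; each goes to the latest open slot no later than its deadline.
By profit: D(d2,45), C(d2,44), E(d2,32), A(d1,22), B(d1,12)
D→slot 2; C→slot 1; E skipped; A skipped; B skipped.
Profit = 44 + 45 = 89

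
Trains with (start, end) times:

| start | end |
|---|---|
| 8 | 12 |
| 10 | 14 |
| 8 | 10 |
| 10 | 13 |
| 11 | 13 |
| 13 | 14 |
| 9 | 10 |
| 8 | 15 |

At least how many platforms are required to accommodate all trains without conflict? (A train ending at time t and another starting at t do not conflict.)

5

Count concurrent intervals with a sweep; the peak is the room count.
starts: [8, 8, 8, 9, 10, 10, 11, 13]
ends:   [10, 10, 12, 13, 13, 14, 14, 15]
s8→1 s8→2 s8→3 s9→4 e10→3 e10→2 s10→3 s10→4 s11→5  — peak 5.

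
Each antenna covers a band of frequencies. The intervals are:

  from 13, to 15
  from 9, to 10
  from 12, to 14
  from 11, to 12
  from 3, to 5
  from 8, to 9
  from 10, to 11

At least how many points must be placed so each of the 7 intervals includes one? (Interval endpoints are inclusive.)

4

By right end: [3,5]  [8,9]  [9,10]  [10,11]  [11,12]  [12,14]  [13,15]
[3,5] uncovered → point at 5; [8,9] uncovered → point at 9; [10,11] uncovered → point at 11; [12,14] uncovered → point at 14.
Points: 5, 9, 11, 14 (4 total).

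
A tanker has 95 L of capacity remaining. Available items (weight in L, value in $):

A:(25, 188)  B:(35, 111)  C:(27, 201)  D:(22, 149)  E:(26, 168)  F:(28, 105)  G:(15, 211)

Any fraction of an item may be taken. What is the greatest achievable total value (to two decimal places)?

Sort by value per unit weight and fill in that order.
Ratios (sorted): G 14.07, A 7.52, C 7.44, D 6.77, E 6.46, F 3.75, B 3.17
take G (15 @ 211); take A (25 @ 188); take C (27 @ 201); take D (22 @ 149); take 6/26 of E → 38.77. Capacity used 95/95.
Total value = 787.77

787.77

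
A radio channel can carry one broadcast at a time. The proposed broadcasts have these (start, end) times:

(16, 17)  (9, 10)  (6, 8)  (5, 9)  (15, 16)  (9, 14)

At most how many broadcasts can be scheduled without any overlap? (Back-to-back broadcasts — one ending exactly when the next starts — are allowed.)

Sorted by end: (6,8)  (5,9)  (9,10)  (9,14)  (15,16)  (16,17)
take (6,8); skip (5,9); take (9,10); skip (9,14); take (15,16); take (16,17).
Selected 4 broadcasts.

4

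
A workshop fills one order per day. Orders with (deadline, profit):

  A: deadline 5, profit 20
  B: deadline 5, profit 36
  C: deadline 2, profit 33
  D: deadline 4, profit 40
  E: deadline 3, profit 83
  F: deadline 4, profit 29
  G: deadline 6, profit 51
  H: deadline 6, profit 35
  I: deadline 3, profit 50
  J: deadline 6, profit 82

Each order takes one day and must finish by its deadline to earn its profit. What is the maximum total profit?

342

Profit order: E=83 J=82 G=51 I=50 D=40 B=36 H=35 C=33 F=29 A=20
Assign: E→slot 3, J→slot 6, G→slot 5, I→slot 2, D→slot 4, B→slot 1, H skipped, C skipped, F skipped, A skipped.
Slots: [1:B] [2:I] [3:E] [4:D] [5:G] [6:J]
Profit = 36 + 50 + 83 + 40 + 51 + 82 = 342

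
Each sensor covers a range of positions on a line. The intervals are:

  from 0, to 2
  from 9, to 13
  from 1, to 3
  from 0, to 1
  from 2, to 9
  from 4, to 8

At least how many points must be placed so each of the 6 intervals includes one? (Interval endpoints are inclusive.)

3

Sort by right endpoint; whenever an interval is uncovered, place a point at its right end.
Sorted: [0,1] [0,2] [1,3] [4,8] [2,9] [9,13]
{[0,1],[0,2],[1,3]} hit by 1; {[4,8],[2,9]} hit by 8; {[9,13]} hit by 13.
Points: 1, 8, 13 (3 total).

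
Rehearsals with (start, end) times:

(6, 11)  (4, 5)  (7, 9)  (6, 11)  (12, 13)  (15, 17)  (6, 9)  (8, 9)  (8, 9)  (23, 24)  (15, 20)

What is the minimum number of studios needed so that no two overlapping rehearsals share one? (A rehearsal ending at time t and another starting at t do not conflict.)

6

starts: [4, 6, 6, 6, 7, 8, 8, 12, 15, 15, 23]
ends:   [5, 9, 9, 9, 9, 11, 11, 13, 17, 20, 24]
s4→1 e5→0 s6→1 s6→2 s6→3 s7→4 s8→5 s8→6  — peak 6.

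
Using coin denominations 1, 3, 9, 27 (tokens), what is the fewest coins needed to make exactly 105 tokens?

7

Use the largest denomination that fits, subtract, and repeat.
105 − 3×27→24 − 2×9→6 − 2×3→0
Total coins = 3 + 2 + 2 = 7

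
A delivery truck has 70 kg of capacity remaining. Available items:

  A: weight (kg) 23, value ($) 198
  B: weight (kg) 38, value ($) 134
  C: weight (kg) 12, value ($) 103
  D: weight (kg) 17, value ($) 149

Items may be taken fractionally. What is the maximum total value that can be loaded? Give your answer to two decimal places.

Sort by value per unit weight and fill in that order.
Ratios (sorted): D 8.76, A 8.61, C 8.58, B 3.53
take D (17 @ 149); take A (23 @ 198); take C (12 @ 103); take 18/38 of B → 63.47. Capacity used 70/70.
Total value = 513.47

513.47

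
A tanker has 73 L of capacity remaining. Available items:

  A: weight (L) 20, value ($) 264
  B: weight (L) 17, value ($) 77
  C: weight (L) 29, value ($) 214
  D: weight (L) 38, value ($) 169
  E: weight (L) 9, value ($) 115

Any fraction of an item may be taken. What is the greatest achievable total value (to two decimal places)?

Ratios (sorted): A 13.20, E 12.78, C 7.38, B 4.53, D 4.45
take A (20 @ 264); take E (9 @ 115); take C (29 @ 214); take 15/17 of B → 67.94. Capacity used 73/73.
Total value = 660.94

660.94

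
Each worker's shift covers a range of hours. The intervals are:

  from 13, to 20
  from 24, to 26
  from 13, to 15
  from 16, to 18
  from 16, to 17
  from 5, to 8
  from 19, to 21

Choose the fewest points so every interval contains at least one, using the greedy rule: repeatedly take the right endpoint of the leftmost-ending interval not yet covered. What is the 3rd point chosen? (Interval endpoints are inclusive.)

Sorted: [5,8] [13,15] [16,17] [16,18] [13,20] [19,21] [24,26]
{[5,8]} hit by 8; {[13,15]} hit by 15; {[16,17],[16,18],[13,20]} hit by 17; {[19,21]} hit by 21; {[24,26]} hit by 26.
Points: 8, 15, 17, 21, 26 (5 total).

17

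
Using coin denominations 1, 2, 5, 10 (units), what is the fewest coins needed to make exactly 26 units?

Use the largest denomination that fits, subtract, and repeat.
26 − 2×10→6 − 1×5→1 − 1×1→0
Total coins = 2 + 1 + 1 = 4

4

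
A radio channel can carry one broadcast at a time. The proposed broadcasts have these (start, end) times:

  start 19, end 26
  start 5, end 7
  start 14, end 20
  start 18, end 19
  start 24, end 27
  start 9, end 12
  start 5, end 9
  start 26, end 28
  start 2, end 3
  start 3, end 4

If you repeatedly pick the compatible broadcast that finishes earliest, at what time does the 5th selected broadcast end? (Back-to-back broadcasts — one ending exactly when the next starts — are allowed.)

Greedy by earliest finish: after sorting by end time, pick each interval compatible with the last pick.
By end time: (2,3), (3,4), (5,7), (5,9), (9,12), (18,19), (14,20), (19,26), (24,27), (26,28).
Pick (2,3); next start ≥ 3 → (3,4); next start ≥ 4 → (5,7); next start ≥ 7 → (9,12); next start ≥ 12 → (18,19); next start ≥ 19 → (19,26); next start ≥ 26 → (26,28).
Selected: (2,3) (3,4) (5,7) (9,12) (18,19) (19,26) (26,28)

19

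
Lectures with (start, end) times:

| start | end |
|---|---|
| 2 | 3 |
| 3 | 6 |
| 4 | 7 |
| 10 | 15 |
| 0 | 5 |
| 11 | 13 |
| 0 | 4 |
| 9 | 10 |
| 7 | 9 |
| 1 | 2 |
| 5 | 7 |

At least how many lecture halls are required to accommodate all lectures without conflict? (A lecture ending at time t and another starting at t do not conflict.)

3

starts: [0, 0, 1, 2, 3, 4, 5, 7, 9, 10, 11]
ends:   [2, 3, 4, 5, 6, 7, 7, 9, 10, 13, 15]
s0→1 s0→2 s1→3  — peak 3.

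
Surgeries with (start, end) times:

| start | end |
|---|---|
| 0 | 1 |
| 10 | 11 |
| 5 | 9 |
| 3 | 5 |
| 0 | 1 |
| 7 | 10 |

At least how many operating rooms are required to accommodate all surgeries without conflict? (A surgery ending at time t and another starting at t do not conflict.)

2

Events (time:±→running): 0:+→1 0:+→2 … peak 2.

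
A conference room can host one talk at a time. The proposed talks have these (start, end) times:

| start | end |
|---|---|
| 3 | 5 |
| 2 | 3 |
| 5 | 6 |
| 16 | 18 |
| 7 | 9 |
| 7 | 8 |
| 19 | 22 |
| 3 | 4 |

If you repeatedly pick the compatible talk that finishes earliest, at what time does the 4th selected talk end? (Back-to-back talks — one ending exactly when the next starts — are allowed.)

Greedy by earliest finish: after sorting by end time, pick each interval compatible with the last pick.
By end time: (2,3), (3,4), (3,5), (5,6), (7,8), (7,9), (16,18), (19,22).
Pick (2,3); next start ≥ 3 → (3,4); next start ≥ 4 → (5,6); next start ≥ 6 → (7,8); next start ≥ 8 → (16,18); next start ≥ 18 → (19,22).
Selected: (2,3) (3,4) (5,6) (7,8) (16,18) (19,22)

8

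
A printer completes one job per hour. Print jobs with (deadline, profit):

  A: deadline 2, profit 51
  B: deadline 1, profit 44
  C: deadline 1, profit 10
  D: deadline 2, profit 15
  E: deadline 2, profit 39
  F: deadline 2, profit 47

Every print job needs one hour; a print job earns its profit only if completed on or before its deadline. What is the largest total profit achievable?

98

Sort by profit descending; place each in the latest free slot ≤ its deadline.
Profit order: A=51 F=47 B=44 E=39 D=15 C=10
Assign: A→slot 2, F→slot 1, B skipped, E skipped, D skipped, C skipped.
Slots: [1:F] [2:A]
Profit = 47 + 51 = 98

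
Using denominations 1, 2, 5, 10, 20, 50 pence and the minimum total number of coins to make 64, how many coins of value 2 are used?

64 − 1×50→14 − 1×10→4 − 2×2→0
Count of 2: 2

2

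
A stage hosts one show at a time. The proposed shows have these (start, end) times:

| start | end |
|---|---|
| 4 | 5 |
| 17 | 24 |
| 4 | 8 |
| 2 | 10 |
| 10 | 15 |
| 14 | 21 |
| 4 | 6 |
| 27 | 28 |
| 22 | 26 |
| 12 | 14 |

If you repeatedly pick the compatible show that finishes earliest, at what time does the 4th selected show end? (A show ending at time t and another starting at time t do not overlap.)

Sorted by end: (4,5)  (4,6)  (4,8)  (2,10)  (12,14)  (10,15)  (14,21)  (17,24)  (22,26)  (27,28)
take (4,5); skip (2,10); take (12,14); skip (10,15); take (14,21); skip (17,24); take (22,26); take (27,28).
Selected: (4,5) (12,14) (14,21) (22,26) (27,28)

26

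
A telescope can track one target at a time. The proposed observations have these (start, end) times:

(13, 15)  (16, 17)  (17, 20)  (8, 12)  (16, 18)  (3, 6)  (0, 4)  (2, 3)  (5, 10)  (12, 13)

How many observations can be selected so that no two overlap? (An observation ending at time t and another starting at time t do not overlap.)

7

Greedy by earliest finish: after sorting by end time, pick each interval compatible with the last pick.
Sorted by end: (2,3)  (0,4)  (3,6)  (5,10)  (8,12)  (12,13)  (13,15)  (16,17)  (16,18)  (17,20)
take (2,3); skip (0,4); take (3,6); take (8,12); take (12,13); take (13,15); take (16,17); take (17,20).
Selected 7 observations.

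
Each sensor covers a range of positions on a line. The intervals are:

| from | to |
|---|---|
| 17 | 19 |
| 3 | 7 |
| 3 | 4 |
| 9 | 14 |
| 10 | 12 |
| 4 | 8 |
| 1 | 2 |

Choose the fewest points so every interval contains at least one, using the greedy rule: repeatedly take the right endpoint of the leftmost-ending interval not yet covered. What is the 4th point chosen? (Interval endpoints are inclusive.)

19

Sort by right endpoint; whenever an interval is uncovered, place a point at its right end.
Sorted: [1,2] [3,4] [3,7] [4,8] [10,12] [9,14] [17,19]
{[1,2]} hit by 2; {[3,4],[3,7],[4,8]} hit by 4; {[10,12],[9,14]} hit by 12; {[17,19]} hit by 19.
Points: 2, 4, 12, 19 (4 total).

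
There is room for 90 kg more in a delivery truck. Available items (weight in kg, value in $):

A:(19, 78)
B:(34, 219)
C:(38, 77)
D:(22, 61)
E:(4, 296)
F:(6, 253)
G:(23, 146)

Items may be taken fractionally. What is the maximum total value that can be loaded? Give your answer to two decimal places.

1003.09

Ratios (sorted): E 74.00, F 42.17, B 6.44, G 6.35, A 4.11, D 2.77, C 2.03
take E (4 @ 296); take F (6 @ 253); take B (34 @ 219); take G (23 @ 146); take A (19 @ 78); take 4/22 of D → 11.09. Capacity used 90/90.
Total value = 1003.09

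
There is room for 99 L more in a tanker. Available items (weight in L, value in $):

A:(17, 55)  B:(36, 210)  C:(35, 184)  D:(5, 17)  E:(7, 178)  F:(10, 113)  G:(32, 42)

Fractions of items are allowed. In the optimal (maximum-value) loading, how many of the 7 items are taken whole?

Sort by value per unit weight and fill in that order.
Order: E (178/7=25.43) > F (113/10=11.30) > B (210/36=5.83) > C (184/35=5.26) > D (17/5=3.40) > A (55/17=3.24) > G (42/32=1.31)
Fill: take E (7 @ 178) → take F (10 @ 113) → take B (36 @ 210) → take C (35 @ 184) → take D (5 @ 17) → take 6/17 of A → 19.41; 99/99 used.
5 item(s) taken whole; one partial (take 6/17 of A).

5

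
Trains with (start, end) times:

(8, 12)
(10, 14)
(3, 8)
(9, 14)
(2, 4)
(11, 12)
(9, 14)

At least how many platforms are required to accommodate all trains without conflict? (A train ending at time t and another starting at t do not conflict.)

Events (time:±→running): 2:+→1 3:+→2 4:-→1 8:-→0 8:+→1 9:+→2 9:+→3 10:+→4 11:+→5 … peak 5.

5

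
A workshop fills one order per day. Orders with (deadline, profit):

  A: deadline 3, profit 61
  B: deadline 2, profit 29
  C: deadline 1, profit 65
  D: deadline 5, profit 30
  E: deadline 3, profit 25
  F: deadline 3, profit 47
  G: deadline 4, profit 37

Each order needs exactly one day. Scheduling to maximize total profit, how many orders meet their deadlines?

Take jobs in profit order; each goes to the latest open slot no later than its deadline.
By profit: C(d1,65), A(d3,61), F(d3,47), G(d4,37), D(d5,30), B(d2,29), E(d3,25)
C→slot 1; A→slot 3; F→slot 2; G→slot 4; D→slot 5; B skipped; E skipped.
5 of 7 scheduled.

5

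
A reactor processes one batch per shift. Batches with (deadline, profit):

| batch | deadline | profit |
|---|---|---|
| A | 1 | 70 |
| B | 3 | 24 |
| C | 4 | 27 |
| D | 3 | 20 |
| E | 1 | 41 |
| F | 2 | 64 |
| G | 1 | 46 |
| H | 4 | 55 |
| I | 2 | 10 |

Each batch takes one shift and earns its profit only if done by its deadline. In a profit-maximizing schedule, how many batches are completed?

By profit: A(d1,70), F(d2,64), H(d4,55), G(d1,46), E(d1,41), C(d4,27), B(d3,24), D(d3,20), I(d2,10)
A→slot 1; F→slot 2; H→slot 4; G skipped; E skipped; C→slot 3; B skipped; D skipped; I skipped.
4 of 9 scheduled.

4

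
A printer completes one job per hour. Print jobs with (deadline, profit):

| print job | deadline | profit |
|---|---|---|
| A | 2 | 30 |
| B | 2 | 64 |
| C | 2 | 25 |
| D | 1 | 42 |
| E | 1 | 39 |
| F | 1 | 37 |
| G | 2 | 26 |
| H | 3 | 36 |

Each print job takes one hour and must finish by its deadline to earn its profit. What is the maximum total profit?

By profit: B(d2,64), D(d1,42), E(d1,39), F(d1,37), H(d3,36), A(d2,30), G(d2,26), C(d2,25)
B→slot 2; D→slot 1; E skipped; F skipped; H→slot 3; A skipped; G skipped; C skipped.
Profit = 42 + 64 + 36 = 142

142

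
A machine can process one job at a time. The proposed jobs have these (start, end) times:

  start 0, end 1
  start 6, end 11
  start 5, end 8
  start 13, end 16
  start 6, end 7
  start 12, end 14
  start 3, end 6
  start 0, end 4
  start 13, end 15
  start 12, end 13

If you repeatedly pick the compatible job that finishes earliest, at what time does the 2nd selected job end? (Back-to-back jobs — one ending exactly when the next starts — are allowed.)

6

Sort by end time and greedily take each interval whose start is ≥ the last chosen end.
Sorted by end: (0,1)  (0,4)  (3,6)  (6,7)  (5,8)  (6,11)  (12,13)  (12,14)  (13,15)  (13,16)
take (0,1); take (3,6); take (6,7); take (12,13); skip (12,14); take (13,15); skip (13,16).
Selected: (0,1) (3,6) (6,7) (12,13) (13,15)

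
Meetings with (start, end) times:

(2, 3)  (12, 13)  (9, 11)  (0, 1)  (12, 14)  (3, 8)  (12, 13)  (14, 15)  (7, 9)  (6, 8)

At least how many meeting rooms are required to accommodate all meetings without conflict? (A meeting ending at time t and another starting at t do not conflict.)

starts: [0, 2, 3, 6, 7, 9, 12, 12, 12, 14]
ends:   [1, 3, 8, 8, 9, 11, 13, 13, 14, 15]
s0→1 e1→0 s2→1 e3→0 s3→1 s6→2 s7→3  — peak 3.

3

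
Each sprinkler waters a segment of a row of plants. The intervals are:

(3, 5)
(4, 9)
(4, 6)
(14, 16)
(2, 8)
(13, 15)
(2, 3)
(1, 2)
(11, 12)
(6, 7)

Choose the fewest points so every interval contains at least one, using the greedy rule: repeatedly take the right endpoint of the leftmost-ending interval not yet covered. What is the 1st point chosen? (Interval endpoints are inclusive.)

2

Process intervals by earliest right end; each time one isn't hit yet, stab at its right endpoint.
Sorted: [1,2] [2,3] [3,5] [4,6] [6,7] [2,8] [4,9] [11,12] [13,15] [14,16]
{[1,2],[2,3]} hit by 2; {[3,5],[4,6]} hit by 5; {[6,7],[2,8],[4,9]} hit by 7; {[11,12]} hit by 12; {[13,15],[14,16]} hit by 15.
Points: 2, 5, 7, 12, 15 (5 total).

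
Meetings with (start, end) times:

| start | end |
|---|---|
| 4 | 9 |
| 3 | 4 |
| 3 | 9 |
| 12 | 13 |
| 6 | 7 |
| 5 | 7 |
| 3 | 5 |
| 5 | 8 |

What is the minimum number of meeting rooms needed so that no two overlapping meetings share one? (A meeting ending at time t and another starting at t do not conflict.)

5

starts: [3, 3, 3, 4, 5, 5, 6, 12]
ends:   [4, 5, 7, 7, 8, 9, 9, 13]
s3→1 s3→2 s3→3 e4→2 s4→3 e5→2 s5→3 s5→4 s6→5  — peak 5.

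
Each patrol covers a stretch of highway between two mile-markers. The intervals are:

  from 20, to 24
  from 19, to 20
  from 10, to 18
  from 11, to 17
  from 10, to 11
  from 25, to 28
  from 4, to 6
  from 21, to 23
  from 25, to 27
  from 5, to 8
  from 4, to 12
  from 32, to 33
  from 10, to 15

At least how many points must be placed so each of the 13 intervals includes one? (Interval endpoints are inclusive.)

6

Sort by right endpoint; whenever an interval is uncovered, place a point at its right end.
Sorted: [4,6] [5,8] [10,11] [4,12] [10,15] [11,17] [10,18] [19,20] [21,23] [20,24] [25,27] [25,28] [32,33]
{[4,6],[5,8]} hit by 6; {[10,11],[4,12],[10,15],[11,17],[10,18]} hit by 11; {[19,20]} hit by 20; {[21,23],[20,24]} hit by 23; {[25,27],[25,28]} hit by 27; {[32,33]} hit by 33.
Points: 6, 11, 20, 23, 27, 33 (6 total).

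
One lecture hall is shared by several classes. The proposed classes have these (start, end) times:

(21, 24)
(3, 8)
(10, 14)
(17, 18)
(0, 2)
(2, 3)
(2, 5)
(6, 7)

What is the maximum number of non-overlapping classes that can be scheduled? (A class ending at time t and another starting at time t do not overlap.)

6

Sort by end time and greedily take each interval whose start is ≥ the last chosen end.
Sorted by end: (0,2)  (2,3)  (2,5)  (6,7)  (3,8)  (10,14)  (17,18)  (21,24)
take (0,2); take (2,3); skip (2,5); take (6,7); skip (3,8); take (10,14); take (17,18); take (21,24).
Selected 6 classes.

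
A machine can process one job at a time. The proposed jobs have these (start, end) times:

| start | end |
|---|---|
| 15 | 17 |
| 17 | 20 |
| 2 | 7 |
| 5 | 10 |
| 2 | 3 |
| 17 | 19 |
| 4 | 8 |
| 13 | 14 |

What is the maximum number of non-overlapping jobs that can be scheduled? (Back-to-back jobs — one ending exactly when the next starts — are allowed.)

5

Greedy by earliest finish: after sorting by end time, pick each interval compatible with the last pick.
Sorted by end: (2,3)  (2,7)  (4,8)  (5,10)  (13,14)  (15,17)  (17,19)  (17,20)
take (2,3); skip (2,7); take (4,8); take (13,14); take (15,17); take (17,19).
Selected 5 jobs.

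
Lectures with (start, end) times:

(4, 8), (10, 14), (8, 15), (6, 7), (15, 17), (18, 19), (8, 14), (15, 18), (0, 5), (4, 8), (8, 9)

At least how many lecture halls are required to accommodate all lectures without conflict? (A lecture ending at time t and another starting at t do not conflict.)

Count concurrent intervals with a sweep; the peak is the room count.
starts: [0, 4, 4, 6, 8, 8, 8, 10, 15, 15, 18]
ends:   [5, 7, 8, 8, 9, 14, 14, 15, 17, 18, 19]
s0→1 s4→2 s4→3  — peak 3.

3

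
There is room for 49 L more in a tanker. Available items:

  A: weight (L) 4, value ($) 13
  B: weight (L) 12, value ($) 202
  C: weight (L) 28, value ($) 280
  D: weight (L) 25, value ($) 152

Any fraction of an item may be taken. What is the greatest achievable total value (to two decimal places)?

536.72

Order: B (202/12=16.83) > C (280/28=10.00) > D (152/25=6.08) > A (13/4=3.25)
Fill: take B (12 @ 202) → take C (28 @ 280) → take 9/25 of D → 54.72; 49/49 used.
Total value = 536.72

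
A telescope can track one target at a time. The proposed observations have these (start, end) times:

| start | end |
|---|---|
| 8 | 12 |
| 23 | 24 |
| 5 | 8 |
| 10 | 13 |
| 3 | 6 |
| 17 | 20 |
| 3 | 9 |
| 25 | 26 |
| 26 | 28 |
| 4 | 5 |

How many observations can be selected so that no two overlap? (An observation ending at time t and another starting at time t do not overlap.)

Order by finish time; keep every interval that doesn't clash with the previous kept one.
By end time: (4,5), (3,6), (5,8), (3,9), (8,12), (10,13), (17,20), (23,24), (25,26), (26,28).
Pick (4,5); next start ≥ 5 → (5,8); next start ≥ 8 → (8,12); next start ≥ 12 → (17,20); next start ≥ 20 → (23,24); next start ≥ 24 → (25,26); next start ≥ 26 → (26,28).
Selected 7 observations.

7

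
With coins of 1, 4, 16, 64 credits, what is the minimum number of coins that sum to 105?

Use the largest denomination that fits, subtract, and repeat.
105 − 1×64→41 − 2×16→9 − 2×4→1 − 1×1→0
Total coins = 1 + 2 + 2 + 1 = 6

6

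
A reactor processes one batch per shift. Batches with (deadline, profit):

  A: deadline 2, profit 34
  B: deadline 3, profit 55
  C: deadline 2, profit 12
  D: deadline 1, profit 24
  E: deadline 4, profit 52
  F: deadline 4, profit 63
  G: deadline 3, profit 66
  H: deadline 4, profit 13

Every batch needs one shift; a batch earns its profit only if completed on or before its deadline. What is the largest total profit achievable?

236

Take jobs in profit order; each goes to the latest open slot no later than its deadline.
By profit: G(d3,66), F(d4,63), B(d3,55), E(d4,52), A(d2,34), D(d1,24), H(d4,13), C(d2,12)
G→slot 3; F→slot 4; B→slot 2; E→slot 1; A skipped; D skipped; H skipped; C skipped.
Profit = 52 + 55 + 66 + 63 = 236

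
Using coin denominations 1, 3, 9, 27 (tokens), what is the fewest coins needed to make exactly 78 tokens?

Greedy: take as many of the largest coin as possible, then repeat with the remainder.
78 − 2×27→24 − 2×9→6 − 2×3→0
Total coins = 2 + 2 + 2 = 6

6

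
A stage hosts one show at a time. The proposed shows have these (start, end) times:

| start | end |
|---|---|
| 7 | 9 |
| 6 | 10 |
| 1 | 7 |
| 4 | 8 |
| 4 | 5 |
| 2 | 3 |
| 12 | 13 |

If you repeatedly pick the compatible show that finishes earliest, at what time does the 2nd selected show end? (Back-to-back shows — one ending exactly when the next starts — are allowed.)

Sorted by end: (2,3)  (4,5)  (1,7)  (4,8)  (7,9)  (6,10)  (12,13)
take (2,3); take (4,5); skip (1,7); take (7,9); take (12,13).
Selected: (2,3) (4,5) (7,9) (12,13)

5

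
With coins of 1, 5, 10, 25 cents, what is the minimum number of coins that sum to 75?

3

75 = 3×25
Total coins = 3 = 3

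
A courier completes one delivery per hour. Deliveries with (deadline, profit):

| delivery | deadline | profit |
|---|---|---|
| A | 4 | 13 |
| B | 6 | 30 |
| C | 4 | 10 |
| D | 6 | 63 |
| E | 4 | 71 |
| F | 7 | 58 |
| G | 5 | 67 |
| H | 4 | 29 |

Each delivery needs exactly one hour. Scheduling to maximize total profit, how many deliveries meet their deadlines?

Take jobs in profit order; each goes to the latest open slot no later than its deadline.
Profit order: E=71 G=67 D=63 F=58 B=30 H=29 A=13 C=10
Assign: E→slot 4, G→slot 5, D→slot 6, F→slot 7, B→slot 3, H→slot 2, A→slot 1, C skipped.
Slots: [1:A] [2:H] [3:B] [4:E] [5:G] [6:D] [7:F]
7 of 8 scheduled.

7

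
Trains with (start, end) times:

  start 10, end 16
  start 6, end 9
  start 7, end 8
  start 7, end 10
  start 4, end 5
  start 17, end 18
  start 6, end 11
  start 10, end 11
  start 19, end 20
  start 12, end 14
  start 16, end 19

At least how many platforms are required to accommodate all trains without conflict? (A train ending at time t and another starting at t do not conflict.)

Count concurrent intervals with a sweep; the peak is the room count.
Events (time:±→running): 4:+→1 5:-→0 6:+→1 6:+→2 7:+→3 7:+→4 … peak 4.

4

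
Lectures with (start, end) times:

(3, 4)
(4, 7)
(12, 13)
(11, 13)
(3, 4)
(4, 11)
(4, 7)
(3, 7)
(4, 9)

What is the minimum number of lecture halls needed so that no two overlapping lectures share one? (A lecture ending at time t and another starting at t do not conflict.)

5

Count concurrent intervals with a sweep; the peak is the room count.
starts: [3, 3, 3, 4, 4, 4, 4, 11, 12]
ends:   [4, 4, 7, 7, 7, 9, 11, 13, 13]
s3→1 s3→2 s3→3 e4→2 e4→1 s4→2 s4→3 s4→4 s4→5  — peak 5.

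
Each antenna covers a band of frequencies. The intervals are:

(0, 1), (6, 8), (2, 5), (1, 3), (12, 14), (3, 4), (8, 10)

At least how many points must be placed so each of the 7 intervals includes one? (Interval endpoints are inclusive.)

Process intervals by earliest right end; each time one isn't hit yet, stab at its right endpoint.
Sorted: [0,1] [1,3] [3,4] [2,5] [6,8] [8,10] [12,14]
{[0,1],[1,3]} hit by 1; {[3,4],[2,5]} hit by 4; {[6,8],[8,10]} hit by 8; {[12,14]} hit by 14.
Points: 1, 4, 8, 14 (4 total).

4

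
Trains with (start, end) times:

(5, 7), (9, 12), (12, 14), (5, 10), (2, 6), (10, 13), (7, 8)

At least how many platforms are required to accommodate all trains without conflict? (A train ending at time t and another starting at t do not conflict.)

The answer is the maximum number of intervals overlapping at any instant.
Events (time:±→running): 2:+→1 5:+→2 5:+→3 … peak 3.

3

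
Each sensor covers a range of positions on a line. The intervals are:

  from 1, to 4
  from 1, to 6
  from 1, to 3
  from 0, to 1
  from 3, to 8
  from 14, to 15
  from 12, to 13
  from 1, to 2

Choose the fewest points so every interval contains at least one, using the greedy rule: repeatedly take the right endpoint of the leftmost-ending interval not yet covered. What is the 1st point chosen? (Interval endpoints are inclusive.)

1

By right end: [0,1]  [1,2]  [1,3]  [1,4]  [1,6]  [3,8]  [12,13]  [14,15]
[0,1] uncovered → point at 1; [3,8] uncovered → point at 8; [12,13] uncovered → point at 13; [14,15] uncovered → point at 15.
Points: 1, 8, 13, 15 (4 total).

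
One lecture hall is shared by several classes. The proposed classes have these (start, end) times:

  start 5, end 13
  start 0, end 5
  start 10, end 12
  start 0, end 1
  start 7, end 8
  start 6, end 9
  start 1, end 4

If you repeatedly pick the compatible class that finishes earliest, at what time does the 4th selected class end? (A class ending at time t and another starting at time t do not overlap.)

12

Order by finish time; keep every interval that doesn't clash with the previous kept one.
By end time: (0,1), (1,4), (0,5), (7,8), (6,9), (10,12), (5,13).
Pick (0,1); next start ≥ 1 → (1,4); next start ≥ 4 → (7,8); next start ≥ 8 → (10,12).
Selected: (0,1) (1,4) (7,8) (10,12)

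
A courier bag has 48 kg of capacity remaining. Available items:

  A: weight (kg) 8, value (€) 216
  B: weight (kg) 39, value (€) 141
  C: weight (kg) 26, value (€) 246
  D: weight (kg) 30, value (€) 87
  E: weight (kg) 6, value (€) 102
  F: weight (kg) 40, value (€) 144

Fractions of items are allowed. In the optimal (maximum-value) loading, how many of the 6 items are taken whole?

Sort by value per unit weight and fill in that order.
Ratios (sorted): A 27.00, E 17.00, C 9.46, B 3.62, F 3.60, D 2.90
take A (8 @ 216); take E (6 @ 102); take C (26 @ 246); take 8/39 of B → 28.92. Capacity used 48/48.
3 item(s) taken whole; one partial (take 8/39 of B).

3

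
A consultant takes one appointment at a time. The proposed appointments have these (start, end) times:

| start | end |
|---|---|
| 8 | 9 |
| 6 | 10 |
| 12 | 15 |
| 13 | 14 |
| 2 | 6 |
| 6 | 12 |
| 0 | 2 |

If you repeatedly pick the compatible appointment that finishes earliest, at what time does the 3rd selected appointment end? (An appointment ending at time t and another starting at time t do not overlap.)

Sort by end time and greedily take each interval whose start is ≥ the last chosen end.
Sorted by end: (0,2)  (2,6)  (8,9)  (6,10)  (6,12)  (13,14)  (12,15)
take (0,2); take (2,6); take (8,9); skip (6,10); take (13,14).
Selected: (0,2) (2,6) (8,9) (13,14)

9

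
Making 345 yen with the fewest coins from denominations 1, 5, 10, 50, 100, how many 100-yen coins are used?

Greedy: take as many of the largest coin as possible, then repeat with the remainder.
345 − 3×100→45 − 4×10→5 − 1×5→0
Count of 100: 3

3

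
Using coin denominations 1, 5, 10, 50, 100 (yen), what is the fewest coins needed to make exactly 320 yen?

5

320 = 3×100 + 2×10
Total coins = 3 + 2 = 5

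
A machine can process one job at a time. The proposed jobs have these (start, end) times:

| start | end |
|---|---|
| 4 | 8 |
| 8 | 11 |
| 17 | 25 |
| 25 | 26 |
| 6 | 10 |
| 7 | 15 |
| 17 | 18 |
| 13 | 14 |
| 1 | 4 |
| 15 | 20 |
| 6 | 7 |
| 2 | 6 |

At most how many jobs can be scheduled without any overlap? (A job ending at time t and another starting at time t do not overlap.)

6

Sort by end time and greedily take each interval whose start is ≥ the last chosen end.
Sorted by end: (1,4)  (2,6)  (6,7)  (4,8)  (6,10)  (8,11)  (13,14)  (7,15)  (17,18)  (15,20)  (17,25)  (25,26)
take (1,4); skip (2,6); take (6,7); skip (4,8); take (8,11); take (13,14); take (17,18); skip (17,25); take (25,26).
Selected 6 jobs.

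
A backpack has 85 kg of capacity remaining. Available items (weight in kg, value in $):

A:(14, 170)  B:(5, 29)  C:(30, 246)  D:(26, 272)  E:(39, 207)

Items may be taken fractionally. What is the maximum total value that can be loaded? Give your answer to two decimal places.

Greedy by value/weight ratio, highest first.
Order: A (170/14=12.14) > D (272/26=10.46) > C (246/30=8.20) > B (29/5=5.80) > E (207/39=5.31)
Fill: take A (14 @ 170) → take D (26 @ 272) → take C (30 @ 246) → take B (5 @ 29) → take 10/39 of E → 53.08; 85/85 used.
Total value = 770.08

770.08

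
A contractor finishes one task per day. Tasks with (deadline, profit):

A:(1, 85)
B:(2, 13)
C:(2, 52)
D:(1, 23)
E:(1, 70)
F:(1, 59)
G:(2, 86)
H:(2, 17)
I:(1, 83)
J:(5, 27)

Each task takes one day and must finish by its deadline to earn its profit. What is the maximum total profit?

198

By profit: G(d2,86), A(d1,85), I(d1,83), E(d1,70), F(d1,59), C(d2,52), J(d5,27), D(d1,23), H(d2,17), B(d2,13)
G→slot 2; A→slot 1; I skipped; E skipped; F skipped; C skipped; J→slot 5; D skipped; H skipped; B skipped.
Profit = 85 + 86 + 27 = 198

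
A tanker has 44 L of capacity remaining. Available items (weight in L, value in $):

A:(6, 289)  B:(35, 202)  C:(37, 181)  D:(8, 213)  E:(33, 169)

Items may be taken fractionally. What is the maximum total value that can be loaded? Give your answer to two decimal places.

Order: A (289/6=48.17) > D (213/8=26.62) > B (202/35=5.77) > E (169/33=5.12) > C (181/37=4.89)
Fill: take A (6 @ 289) → take D (8 @ 213) → take 30/35 of B → 173.14; 44/44 used.
Total value = 675.14

675.14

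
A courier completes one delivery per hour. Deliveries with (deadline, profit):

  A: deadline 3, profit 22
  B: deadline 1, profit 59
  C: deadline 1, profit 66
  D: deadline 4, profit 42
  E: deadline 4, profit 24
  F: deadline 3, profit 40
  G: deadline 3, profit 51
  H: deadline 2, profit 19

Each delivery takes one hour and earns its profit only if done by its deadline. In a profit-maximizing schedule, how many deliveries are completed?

Sort by profit descending; place each in the latest free slot ≤ its deadline.
By profit: C(d1,66), B(d1,59), G(d3,51), D(d4,42), F(d3,40), E(d4,24), A(d3,22), H(d2,19)
C→slot 1; B skipped; G→slot 3; D→slot 4; F→slot 2; E skipped; A skipped; H skipped.
4 of 8 scheduled.

4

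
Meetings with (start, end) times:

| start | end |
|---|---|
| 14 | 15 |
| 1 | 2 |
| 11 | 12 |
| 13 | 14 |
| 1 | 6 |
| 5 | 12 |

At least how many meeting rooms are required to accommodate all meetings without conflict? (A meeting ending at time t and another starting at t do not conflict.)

Count concurrent intervals with a sweep; the peak is the room count.
Events (time:±→running): 1:+→1 1:+→2 … peak 2.

2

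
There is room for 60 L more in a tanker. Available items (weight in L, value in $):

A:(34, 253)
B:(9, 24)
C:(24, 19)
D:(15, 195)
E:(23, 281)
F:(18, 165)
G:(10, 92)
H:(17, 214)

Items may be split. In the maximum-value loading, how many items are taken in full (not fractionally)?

3

Order: D (195/15=13.00) > H (214/17=12.59) > E (281/23=12.22) > G (92/10=9.20) > F (165/18=9.17) > A (253/34=7.44) > B (24/9=2.67) > C (19/24=0.79)
Fill: take D (15 @ 195) → take H (17 @ 214) → take E (23 @ 281) → take 5/10 of G → 46.00; 60/60 used.
3 item(s) taken whole; one partial (take 5/10 of G).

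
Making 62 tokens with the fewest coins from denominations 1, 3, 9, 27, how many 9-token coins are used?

Use the largest denomination that fits, subtract, and repeat.
62 − 2×27→8 − 2×3→2 − 2×1→0
Count of 9: 0

0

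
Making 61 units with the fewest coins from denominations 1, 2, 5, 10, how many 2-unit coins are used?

0

61 − 6×10→1 − 1×1→0
Count of 2: 0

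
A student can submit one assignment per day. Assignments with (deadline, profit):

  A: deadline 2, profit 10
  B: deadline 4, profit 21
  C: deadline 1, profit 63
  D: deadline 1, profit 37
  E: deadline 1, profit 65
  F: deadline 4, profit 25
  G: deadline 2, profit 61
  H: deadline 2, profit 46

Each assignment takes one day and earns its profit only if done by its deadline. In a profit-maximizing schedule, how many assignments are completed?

Profit order: E=65 C=63 G=61 H=46 D=37 F=25 B=21 A=10
Assign: E→slot 1, C skipped, G→slot 2, H skipped, D skipped, F→slot 4, B→slot 3, A skipped.
Slots: [1:E] [2:G] [3:B] [4:F]
4 of 8 scheduled.

4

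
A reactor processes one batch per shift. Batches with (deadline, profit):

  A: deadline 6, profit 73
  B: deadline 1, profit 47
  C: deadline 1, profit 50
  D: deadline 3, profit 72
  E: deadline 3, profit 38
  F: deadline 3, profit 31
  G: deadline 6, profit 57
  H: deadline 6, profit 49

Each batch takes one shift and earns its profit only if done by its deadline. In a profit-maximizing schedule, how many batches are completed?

6

Take jobs in profit order; each goes to the latest open slot no later than its deadline.
Profit order: A=73 D=72 G=57 C=50 H=49 B=47 E=38 F=31
Assign: A→slot 6, D→slot 3, G→slot 5, C→slot 1, H→slot 4, B skipped, E→slot 2, F skipped.
Slots: [1:C] [2:E] [3:D] [4:H] [5:G] [6:A]
6 of 8 scheduled.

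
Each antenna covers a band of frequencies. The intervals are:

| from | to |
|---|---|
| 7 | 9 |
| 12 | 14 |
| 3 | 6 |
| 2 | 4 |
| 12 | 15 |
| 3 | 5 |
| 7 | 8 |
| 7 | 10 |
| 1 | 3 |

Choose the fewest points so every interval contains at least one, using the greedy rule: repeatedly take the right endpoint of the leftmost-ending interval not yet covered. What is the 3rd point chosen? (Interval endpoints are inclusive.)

14

By right end: [1,3]  [2,4]  [3,5]  [3,6]  [7,8]  [7,9]  [7,10]  [12,14]  [12,15]
[1,3] uncovered → point at 3; [7,8] uncovered → point at 8; [12,14] uncovered → point at 14.
Points: 3, 8, 14 (3 total).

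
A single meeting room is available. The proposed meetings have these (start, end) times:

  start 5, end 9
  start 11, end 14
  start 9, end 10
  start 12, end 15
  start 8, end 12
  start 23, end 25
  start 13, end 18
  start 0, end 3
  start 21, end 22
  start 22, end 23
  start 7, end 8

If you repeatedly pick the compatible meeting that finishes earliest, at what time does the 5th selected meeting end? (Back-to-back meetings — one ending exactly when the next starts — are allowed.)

22

Sort by end time and greedily take each interval whose start is ≥ the last chosen end.
Sorted by end: (0,3)  (7,8)  (5,9)  (9,10)  (8,12)  (11,14)  (12,15)  (13,18)  (21,22)  (22,23)  (23,25)
take (0,3); take (7,8); take (9,10); skip (8,12); take (11,14); skip (12,15); take (21,22); take (22,23); take (23,25).
Selected: (0,3) (7,8) (9,10) (11,14) (21,22) (22,23) (23,25)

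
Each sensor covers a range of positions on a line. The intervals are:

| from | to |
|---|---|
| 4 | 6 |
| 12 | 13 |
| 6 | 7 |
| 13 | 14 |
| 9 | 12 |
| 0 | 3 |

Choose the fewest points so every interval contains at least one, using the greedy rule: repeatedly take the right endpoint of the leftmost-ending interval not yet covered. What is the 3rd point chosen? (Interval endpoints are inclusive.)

Process intervals by earliest right end; each time one isn't hit yet, stab at its right endpoint.
By right end: [0,3]  [4,6]  [6,7]  [9,12]  [12,13]  [13,14]
[0,3] uncovered → point at 3; [4,6] uncovered → point at 6; [9,12] uncovered → point at 12; [13,14] uncovered → point at 14.
Points: 3, 6, 12, 14 (4 total).

12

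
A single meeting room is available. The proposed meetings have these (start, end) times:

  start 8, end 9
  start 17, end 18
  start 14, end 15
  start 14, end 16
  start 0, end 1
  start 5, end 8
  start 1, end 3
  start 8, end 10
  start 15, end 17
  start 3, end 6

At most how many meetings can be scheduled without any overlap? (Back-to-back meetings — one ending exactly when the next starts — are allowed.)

By end time: (0,1), (1,3), (3,6), (5,8), (8,9), (8,10), (14,15), (14,16), (15,17), (17,18).
Pick (0,1); next start ≥ 1 → (1,3); next start ≥ 3 → (3,6); next start ≥ 6 → (8,9); next start ≥ 9 → (14,15); next start ≥ 15 → (15,17); next start ≥ 17 → (17,18).
Selected 7 meetings.

7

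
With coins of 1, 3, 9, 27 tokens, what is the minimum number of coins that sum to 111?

5

111 = 4×27 + 1×3
Total coins = 4 + 1 = 5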